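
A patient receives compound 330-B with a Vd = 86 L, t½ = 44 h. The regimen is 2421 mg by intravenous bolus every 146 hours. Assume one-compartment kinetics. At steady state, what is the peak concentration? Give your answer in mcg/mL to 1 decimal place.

Over one 146-h interval, 146/44 ≈ 3.3182 half-lives elapse, leaving f ≈ 0.1003 of each dose.
At steady state, accumulation factor R = 1/(1 − e^(−kτ)) ≈ 1.1115.
Each bolus raises the concentration by D/Vd = 2421/86 ≈ 28.151 mcg/mL.
Cmax,ss = C₀/(1 − f) ≈ 28.151/0.8997 ≈ 31.289 mcg/mL.

31.3 mcg/mL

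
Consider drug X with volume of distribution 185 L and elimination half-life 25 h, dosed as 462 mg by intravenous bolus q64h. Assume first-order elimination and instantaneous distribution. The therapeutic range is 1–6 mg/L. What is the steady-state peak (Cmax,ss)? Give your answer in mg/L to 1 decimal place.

3.0 mg/L

Over one 64-h interval, 64/25 ≈ 2.56 half-lives elapse, leaving f ≈ 0.1696 of each dose.
At steady state, accumulation factor R = 1/(1 − e^(−kτ)) ≈ 1.2042.
Single-dose peak C₀ = D/Vd = 462/185 ≈ 2.497 mg/L.
Cmax,ss = C₀/(1 − f) ≈ 2.497/0.8304 ≈ 3.007 mg/L.
Peak 3.0 mg/L vs MTC 6 mg/L: below toxic threshold.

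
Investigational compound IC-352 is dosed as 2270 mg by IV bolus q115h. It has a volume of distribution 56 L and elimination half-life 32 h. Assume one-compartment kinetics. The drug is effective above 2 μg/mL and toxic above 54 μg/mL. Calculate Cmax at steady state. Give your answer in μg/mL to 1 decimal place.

44.2 μg/mL

k = ln2/t½ = ln2/32 ≈ 0.021661 h⁻¹; fraction remaining f = e^(−kτ) = e^(−0.021661×115) ≈ 0.0828.
Accumulation ratio R = 1/(1 − f) ≈ 1/0.9172 ≈ 1.0903.
Each bolus raises the concentration by D/Vd = 2270/56 ≈ 40.536 μg/mL.
Cmax,ss = C₀/(1 − f) ≈ 40.536/0.9172 ≈ 44.195 μg/mL.
Peak 44.2 μg/mL vs MTC 54 μg/mL: below toxic threshold.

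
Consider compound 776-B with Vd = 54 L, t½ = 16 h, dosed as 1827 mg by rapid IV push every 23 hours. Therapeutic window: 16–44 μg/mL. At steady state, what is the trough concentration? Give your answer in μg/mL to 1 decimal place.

k = ln2/t½ = ln2/16 ≈ 0.043322 h⁻¹; fraction remaining f = e^(−kτ) = e^(−0.043322×23) ≈ 0.3692.
Each bolus raises the concentration by D/Vd = 1827/54 ≈ 33.833 μg/mL.
Steady-state trough Cmin,ss = C₀·f/(1−f) ≈ 33.833 × 0.3692/0.6308 ≈ 19.802 μg/mL.
Trough 19.8 μg/mL vs MEC 16 μg/mL: adequate.

19.8 μg/mL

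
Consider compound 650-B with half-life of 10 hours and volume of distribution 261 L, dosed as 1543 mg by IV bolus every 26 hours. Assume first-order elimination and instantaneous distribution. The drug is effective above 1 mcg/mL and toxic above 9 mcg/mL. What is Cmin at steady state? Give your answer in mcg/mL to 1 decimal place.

1.2 mcg/mL

τ/t½ = 26/10 ≈ 2.6, so fraction remaining f = (1/2)^(26/10) ≈ 0.1649.
Each bolus raises the concentration by D/Vd = 1543/261 ≈ 5.912 mcg/mL.
Steady-state trough Cmin,ss = C₀·f/(1−f) ≈ 5.912 × 0.1649/0.8351 ≈ 1.167 mcg/mL.
Trough 1.2 mcg/mL vs MEC 1 mcg/mL: adequate.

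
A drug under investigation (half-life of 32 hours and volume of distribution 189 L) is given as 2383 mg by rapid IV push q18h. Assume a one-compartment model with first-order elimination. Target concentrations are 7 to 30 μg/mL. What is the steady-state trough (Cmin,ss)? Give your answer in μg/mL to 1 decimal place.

26.4 μg/mL

k = ln2/t½ = ln2/32 ≈ 0.021661 h⁻¹; fraction remaining f = e^(−kτ) = e^(−0.021661×18) ≈ 0.6771.
Accumulation ratio R = 1/(1 − f) ≈ 1/0.3229 ≈ 3.0969.
Single-dose peak C₀ = D/Vd = 2383/189 ≈ 12.608 μg/mL.
Cmax,ss = C₀/(1 − f) ≈ 12.608/0.3229 ≈ 39.046 μg/mL.
Steady-state trough Cmin,ss = Cmax,ss·f ≈ 39.046 × 0.6771 ≈ 26.438 μg/mL.
Trough 26.4 μg/mL vs MEC 7 μg/mL: adequate.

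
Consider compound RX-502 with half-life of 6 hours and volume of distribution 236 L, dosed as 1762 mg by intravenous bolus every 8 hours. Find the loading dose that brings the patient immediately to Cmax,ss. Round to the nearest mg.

f = (1/2)^(8/6) ≈ 0.396850; accumulation ratio R = 1/(1−f) ≈ 1.65796.
Loading dose to hit Cmax,ss on first dose: D_load = D_maint·R ≈ 1762 × 1.65796 ≈ 2921.33 mg.

2921 mg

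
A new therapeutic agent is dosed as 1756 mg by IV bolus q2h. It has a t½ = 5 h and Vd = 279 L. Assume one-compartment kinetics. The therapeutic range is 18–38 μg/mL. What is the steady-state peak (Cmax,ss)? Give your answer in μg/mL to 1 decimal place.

26.0 μg/mL

Over one 2-h interval, 2/5 ≈ 0.4 half-lives elapse, leaving f ≈ 0.7579 of each dose.
Accumulation ratio R = 1/(1 − f) ≈ 1/0.2421 ≈ 4.1305.
Each bolus raises the concentration by D/Vd = 1756/279 ≈ 6.294 μg/mL.
Cmax,ss = C₀/(1 − f) ≈ 6.294/0.2421 ≈ 25.998 μg/mL.
Peak 26.0 μg/mL vs MTC 38 μg/mL: below toxic threshold.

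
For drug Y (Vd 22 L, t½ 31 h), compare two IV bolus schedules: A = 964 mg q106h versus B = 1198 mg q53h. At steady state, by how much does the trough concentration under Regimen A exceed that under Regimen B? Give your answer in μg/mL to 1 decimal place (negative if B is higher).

-19.5 μg/mL

Regimen A: f = (1/2)^(106/31) ≈ 0.0935; Cmin,ss = (964/22)·f/(1−f) ≈ 4.520 μg/mL.
Regimen B: f = (1/2)^(53/31) ≈ 0.3057; Cmin,ss = (1198/22)·f/(1−f) ≈ 23.976 μg/mL.
Difference ≈ 4.520 − 23.976 ≈ -19.456 μg/mL.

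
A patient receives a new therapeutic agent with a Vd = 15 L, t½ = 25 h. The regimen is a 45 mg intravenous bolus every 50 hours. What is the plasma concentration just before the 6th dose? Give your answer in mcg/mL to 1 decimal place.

f = (1/2)^(τ/t½) = (1/2)^(50/25) ≈ 0.2500.
C₀ = D/Vd = 45/15 ≈ 3.000 mcg/mL.
Before the 6th dose, 5 doses have been given. Superposition: Cmin = C₀·(f + f² + … + f^5).
≈ 3.000 × (0.2500 + 0.0625 + 0.0156 + 0.0039 + 0.0010) ≈ 3.000 × 0.3330 ≈ 0.999 mcg/mL.

1.0 mcg/mL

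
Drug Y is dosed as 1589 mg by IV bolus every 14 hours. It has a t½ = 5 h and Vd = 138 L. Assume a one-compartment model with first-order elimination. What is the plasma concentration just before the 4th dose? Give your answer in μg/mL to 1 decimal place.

f = (1/2)^(τ/t½) = (1/2)^(14/5) ≈ 0.1436.
C₀ = D/Vd = 1589/138 ≈ 11.514 μg/mL.
Before the 4th dose, 3 doses have been given. Superposition: Cmin = C₀·(f + f² + … + f^3).
≈ 11.514 × (0.1436 + 0.0206 + 0.0030) ≈ 11.514 × 0.1672 ≈ 1.925 μg/mL.

1.9 μg/mL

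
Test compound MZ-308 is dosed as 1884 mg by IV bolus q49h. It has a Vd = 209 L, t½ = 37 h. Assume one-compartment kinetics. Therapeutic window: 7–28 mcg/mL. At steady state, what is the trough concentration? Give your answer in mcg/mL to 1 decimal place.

6.0 mcg/mL

k = ln2/t½ = ln2/37 ≈ 0.018734 h⁻¹; fraction remaining f = e^(−kτ) = e^(−0.018734×49) ≈ 0.3993.
Each bolus raises the concentration by D/Vd = 1884/209 ≈ 9.014 mcg/mL.
Steady-state trough Cmin,ss = C₀·f/(1−f) ≈ 9.014 × 0.3993/0.6007 ≈ 5.992 mcg/mL.
Trough 6.0 mcg/mL vs MEC 7 mcg/mL: subtherapeutic.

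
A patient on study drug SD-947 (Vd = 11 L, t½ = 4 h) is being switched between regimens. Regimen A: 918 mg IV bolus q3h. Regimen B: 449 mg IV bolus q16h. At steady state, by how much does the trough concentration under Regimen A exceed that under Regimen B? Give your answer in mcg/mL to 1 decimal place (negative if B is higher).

119.7 mcg/mL

Regimen A: f = (1/2)^(3/4) ≈ 0.5946; Cmin,ss = (918/11)·f/(1−f) ≈ 122.403 mcg/mL.
Regimen B: f = (1/2)^(16/4) ≈ 0.0625; Cmin,ss = (449/11)·f/(1−f) ≈ 2.721 mcg/mL.
Difference ≈ 122.403 − 2.721 ≈ 119.682 mcg/mL.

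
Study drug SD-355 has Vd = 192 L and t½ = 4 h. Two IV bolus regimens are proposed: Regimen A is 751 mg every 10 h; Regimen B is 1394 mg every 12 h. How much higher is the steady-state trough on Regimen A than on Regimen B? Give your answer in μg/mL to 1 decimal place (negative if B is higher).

Regimen A: f = (1/2)^(10/4) ≈ 0.1768; Cmin,ss = (751/192)·f/(1−f) ≈ 0.840 μg/mL.
Regimen B: f = (1/2)^(12/4) ≈ 0.1250; Cmin,ss = (1394/192)·f/(1−f) ≈ 1.037 μg/mL.
Difference ≈ 0.840 − 1.037 ≈ -0.197 μg/mL.

-0.2 μg/mL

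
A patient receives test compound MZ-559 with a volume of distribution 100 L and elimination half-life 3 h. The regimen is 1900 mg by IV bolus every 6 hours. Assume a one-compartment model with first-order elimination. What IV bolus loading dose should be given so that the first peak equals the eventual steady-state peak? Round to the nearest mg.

f = (1/2)^(6/3) ≈ 0.250000; accumulation ratio R = 1/(1−f) ≈ 1.33333.
Loading dose to hit Cmax,ss on first dose: D_load = D_maint·R ≈ 1900 × 1.33333 ≈ 2533.33 mg.

2533 mg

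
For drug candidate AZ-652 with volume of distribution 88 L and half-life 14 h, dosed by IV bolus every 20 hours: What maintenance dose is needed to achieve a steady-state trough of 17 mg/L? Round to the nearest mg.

τ/t½ = 20/14 ≈ 1.4286, so f = (1/2)^(20/14) ≈ 0.371499.
Cmin,ss = (D/Vd)·f/(1−f), so D = Cmin,ss·Vd·(1−f)/f.
D = 17 × 88 × (1−f)/f ≈ 17 × 88 × 1.69180 ≈ 2530.93 mg.

2531 mg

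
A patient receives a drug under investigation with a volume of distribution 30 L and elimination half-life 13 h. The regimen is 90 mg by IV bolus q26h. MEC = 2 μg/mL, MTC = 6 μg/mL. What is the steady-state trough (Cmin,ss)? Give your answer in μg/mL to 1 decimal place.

τ = 26 h = 2 half-lives, so f = (1/2)^2 = 0.25.
Accumulation ratio R = 1/(1 − f) = 1/0.75 = 4/3.
Single-dose peak C₀ = D/Vd = 90/30 = 3 μg/mL.
Steady-state peak Cmax,ss = C₀·R = 3 × 4/3 ≈ 4.000 μg/mL.
Steady-state trough Cmin,ss = Cmax,ss·f ≈ 4.000 × 0.25 ≈ 1.000 μg/mL.
Trough 1.0 μg/mL vs MEC 2 μg/mL: subtherapeutic.

1.0 μg/mL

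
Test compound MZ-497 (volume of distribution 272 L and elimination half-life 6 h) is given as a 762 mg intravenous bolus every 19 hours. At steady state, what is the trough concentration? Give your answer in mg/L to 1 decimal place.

Over one 19-h interval, 19/6 ≈ 3.1667 half-lives elapse, leaving f ≈ 0.1114 of each dose.
Each bolus raises the concentration by D/Vd = 762/272 ≈ 2.801 mg/L.
Steady-state trough Cmin,ss = C₀·f/(1−f) ≈ 2.801 × 0.1114/0.8886 ≈ 0.351 mg/L.

0.4 mg/L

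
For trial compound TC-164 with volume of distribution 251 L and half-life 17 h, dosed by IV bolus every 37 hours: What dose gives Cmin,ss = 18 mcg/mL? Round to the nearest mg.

τ/t½ = 37/17 ≈ 2.1765, so f = (1/2)^(37/17) ≈ 0.221216.
Cmin,ss = (D/Vd)·f/(1−f), so D = Cmin,ss·Vd·(1−f)/f.
D = 18 × 251 × (1−f)/f ≈ 18 × 251 × 3.52047 ≈ 15905.48 mg.

15905 mg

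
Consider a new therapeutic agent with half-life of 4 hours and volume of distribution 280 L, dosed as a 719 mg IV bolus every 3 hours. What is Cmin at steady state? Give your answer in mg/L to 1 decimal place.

3.8 mg/L

Over one 3-h interval, 3/4 ≈ 0.75 half-lives elapse, leaving f ≈ 0.5946 of each dose.
Accumulation ratio R = 1/(1 − f) ≈ 1/0.4054 ≈ 2.4667.
Single-dose peak C₀ = D/Vd = 719/280 ≈ 2.568 mg/L.
Cmax,ss = C₀/(1 − f) ≈ 2.568/0.4054 ≈ 6.334 mg/L.
One interval later, Cmin,ss = Cmax,ss·e^(−kτ) ≈ 6.334 × 0.5946 ≈ 3.766 mg/L.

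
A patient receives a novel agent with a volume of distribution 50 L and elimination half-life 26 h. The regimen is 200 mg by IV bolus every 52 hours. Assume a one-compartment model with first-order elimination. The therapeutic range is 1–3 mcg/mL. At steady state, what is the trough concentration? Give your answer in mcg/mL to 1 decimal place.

τ = 52 h = 2 half-lives, so f = (1/2)^2 = 0.25.
Accumulation ratio R = 1/(1 − f) = 1/0.75 = 4/3.
Single-dose peak C₀ = D/Vd = 200/50 = 4 mcg/mL.
Steady-state peak Cmax,ss = C₀·R = 4 × 4/3 ≈ 5.333 mcg/mL.
Steady-state trough Cmin,ss = Cmax,ss·f ≈ 5.333 × 0.25 ≈ 1.333 mcg/mL.
Trough 1.3 mcg/mL vs MEC 1 mcg/mL: adequate.

1.3 mcg/mL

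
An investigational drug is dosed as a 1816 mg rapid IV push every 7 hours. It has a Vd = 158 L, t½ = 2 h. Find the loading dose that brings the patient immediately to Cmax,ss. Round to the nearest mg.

f = (1/2)^(7/2) ≈ 0.088388; accumulation ratio R = 1/(1−f) ≈ 1.09696.
Loading dose to hit Cmax,ss on first dose: D_load = D_maint·R ≈ 1816 × 1.09696 ≈ 1992.08 mg.

1992 mg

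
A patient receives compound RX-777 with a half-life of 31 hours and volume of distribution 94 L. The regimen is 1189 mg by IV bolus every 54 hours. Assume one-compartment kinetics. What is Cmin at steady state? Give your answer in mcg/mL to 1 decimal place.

τ/t½ = 54/31 ≈ 1.7419, so fraction remaining f = (1/2)^(54/31) ≈ 0.2990.
Single-dose peak C₀ = D/Vd = 1189/94 ≈ 12.649 mcg/mL.
Steady-state trough Cmin,ss = C₀·f/(1−f) ≈ 12.649 × 0.2990/0.7010 ≈ 5.395 mcg/mL.

5.4 mcg/mL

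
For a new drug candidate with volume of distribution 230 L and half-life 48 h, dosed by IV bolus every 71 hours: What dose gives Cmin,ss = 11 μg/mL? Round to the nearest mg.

τ/t½ = 71/48 ≈ 1.4792, so f = (1/2)^(71/48) ≈ 0.358696.
Cmin,ss = (D/Vd)·f/(1−f), so D = Cmin,ss·Vd·(1−f)/f.
D = 11 × 230 × (1−f)/f ≈ 11 × 230 × 1.78788 ≈ 4523.34 mg.

4523 mg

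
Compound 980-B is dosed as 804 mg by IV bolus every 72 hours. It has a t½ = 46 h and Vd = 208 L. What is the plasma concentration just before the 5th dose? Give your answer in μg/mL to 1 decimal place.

f = (1/2)^(τ/t½) = (1/2)^(72/46) ≈ 0.3379.
C₀ = D/Vd = 804/208 ≈ 3.865 μg/mL.
Before the 5th dose, 4 doses have been given. Superposition: Cmin = C₀·(f + f² + … + f^4).
≈ 3.865 × (0.3379 + 0.1142 + 0.0386 + 0.0130) ≈ 3.865 × 0.5037 ≈ 1.947 μg/mL.

1.9 μg/mL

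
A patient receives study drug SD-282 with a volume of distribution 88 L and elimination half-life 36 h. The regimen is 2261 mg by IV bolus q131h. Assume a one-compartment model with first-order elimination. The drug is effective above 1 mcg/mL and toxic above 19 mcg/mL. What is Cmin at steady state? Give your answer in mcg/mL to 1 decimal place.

2.2 mcg/mL

τ/t½ = 131/36 ≈ 3.6389, so fraction remaining f = (1/2)^(131/36) ≈ 0.0803.
At steady state, accumulation factor R = 1/(1 − e^(−kτ)) ≈ 1.0873.
Single-dose peak C₀ = D/Vd = 2261/88 ≈ 25.693 mcg/mL.
Cmax,ss = C₀/(1 − f) ≈ 25.693/0.9197 ≈ 27.936 mcg/mL.
Steady-state trough Cmin,ss = Cmax,ss·f ≈ 27.936 × 0.0803 ≈ 2.243 mcg/mL.
Trough 2.2 mcg/mL vs MEC 1 mcg/mL: adequate.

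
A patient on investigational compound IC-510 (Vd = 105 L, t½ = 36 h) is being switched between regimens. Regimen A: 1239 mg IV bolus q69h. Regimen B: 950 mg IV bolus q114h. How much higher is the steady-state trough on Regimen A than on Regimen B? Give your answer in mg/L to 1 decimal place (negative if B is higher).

3.1 mg/L

Regimen A: f = (1/2)^(69/36) ≈ 0.2649; Cmin,ss = (1239/105)·f/(1−f) ≈ 4.252 mg/L.
Regimen B: f = (1/2)^(114/36) ≈ 0.1114; Cmin,ss = (950/105)·f/(1−f) ≈ 1.134 mg/L.
Difference ≈ 4.252 − 1.134 ≈ 3.118 mg/L.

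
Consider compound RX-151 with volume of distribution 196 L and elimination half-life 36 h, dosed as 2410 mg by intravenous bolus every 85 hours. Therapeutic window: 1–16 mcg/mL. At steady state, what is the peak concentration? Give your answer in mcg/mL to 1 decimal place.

15.3 mcg/mL

Over one 85-h interval, 85/36 ≈ 2.3611 half-lives elapse, leaving f ≈ 0.1946 of each dose.
At steady state, accumulation factor R = 1/(1 − e^(−kτ)) ≈ 1.2416.
Single-dose peak C₀ = D/Vd = 2410/196 ≈ 12.296 mcg/mL.
Cmax,ss = C₀/(1 − f) ≈ 12.296/0.8054 ≈ 15.267 mcg/mL.
Peak 15.3 mcg/mL vs MTC 16 mcg/mL: below toxic threshold.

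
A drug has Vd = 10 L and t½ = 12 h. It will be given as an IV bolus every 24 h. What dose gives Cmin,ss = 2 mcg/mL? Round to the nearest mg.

60 mg

τ/t½ = 24/12 ≈ 2, so f = (1/2)^(24/12) ≈ 0.250000.
Cmin,ss = (D/Vd)·f/(1−f), so D = Cmin,ss·Vd·(1−f)/f.
D = 2 × 10 × (1−f)/f ≈ 2 × 10 × 3.00000 ≈ 60.00 mg.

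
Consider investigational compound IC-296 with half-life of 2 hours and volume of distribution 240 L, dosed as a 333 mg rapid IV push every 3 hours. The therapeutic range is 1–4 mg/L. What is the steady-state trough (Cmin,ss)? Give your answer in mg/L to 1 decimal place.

Over one 3-h interval, 3/2 ≈ 1.5 half-lives elapse, leaving f ≈ 0.3536 of each dose.
Accumulation ratio R = 1/(1 − f) ≈ 1/0.6464 ≈ 1.5470.
Single-dose peak C₀ = D/Vd = 333/240 ≈ 1.387 mg/L.
Cmax,ss = C₀/(1 − f) ≈ 1.387/0.6464 ≈ 2.146 mg/L.
Steady-state trough Cmin,ss = Cmax,ss·f ≈ 2.146 × 0.3536 ≈ 0.759 mg/L.
Trough 0.8 mg/L vs MEC 1 mg/L: subtherapeutic.

0.8 mg/L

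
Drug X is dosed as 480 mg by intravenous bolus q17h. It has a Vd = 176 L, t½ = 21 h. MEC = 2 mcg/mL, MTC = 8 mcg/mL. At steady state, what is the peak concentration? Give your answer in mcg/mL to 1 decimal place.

Over one 17-h interval, 17/21 ≈ 0.80952 half-lives elapse, leaving f ≈ 0.5706 of each dose.
Accumulation ratio R = 1/(1 − f) ≈ 1/0.4294 ≈ 2.3288.
Each bolus raises the concentration by D/Vd = 480/176 ≈ 2.727 mcg/mL.
Steady-state peak Cmax,ss = C₀·R ≈ 2.727 × 2.3288 ≈ 6.351 mcg/mL.
Peak 6.4 mcg/mL vs MTC 8 mcg/mL: below toxic threshold.

6.4 mcg/mL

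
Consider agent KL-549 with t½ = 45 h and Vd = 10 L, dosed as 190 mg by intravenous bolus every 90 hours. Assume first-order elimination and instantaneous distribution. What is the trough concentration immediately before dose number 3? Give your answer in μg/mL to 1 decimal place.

f = (1/2)^(τ/t½) = (1/2)^(90/45) ≈ 0.2500.
C₀ = D/Vd = 190/10 ≈ 19.000 μg/mL.
Before the 3rd dose, 2 doses have been given. Superposition: Cmin = C₀·(f + f²).
≈ 19.000 × (0.2500 + 0.0625) ≈ 19.000 × 0.3125 ≈ 5.938 μg/mL.

5.9 μg/mL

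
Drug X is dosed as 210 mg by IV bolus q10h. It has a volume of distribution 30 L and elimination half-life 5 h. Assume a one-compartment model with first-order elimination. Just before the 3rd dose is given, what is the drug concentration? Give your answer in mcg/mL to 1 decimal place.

2.2 mcg/mL

f = (1/2)^(τ/t½) = (1/2)^(10/5) ≈ 0.2500.
C₀ = D/Vd = 210/30 ≈ 7.000 mcg/mL.
Before the 3rd dose, 2 doses have been given. Superposition: Cmin = C₀·(f + f²).
≈ 7.000 × (0.2500 + 0.0625) ≈ 7.000 × 0.3125 ≈ 2.188 mcg/mL.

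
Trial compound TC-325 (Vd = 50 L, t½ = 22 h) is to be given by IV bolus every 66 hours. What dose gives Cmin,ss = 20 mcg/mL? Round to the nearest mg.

τ/t½ = 66/22 ≈ 3, so f = (1/2)^(66/22) ≈ 0.125000.
Cmin,ss = (D/Vd)·f/(1−f), so D = Cmin,ss·Vd·(1−f)/f.
D = 20 × 50 × (1−f)/f ≈ 20 × 50 × 7.00000 ≈ 7000.00 mg.

7000 mg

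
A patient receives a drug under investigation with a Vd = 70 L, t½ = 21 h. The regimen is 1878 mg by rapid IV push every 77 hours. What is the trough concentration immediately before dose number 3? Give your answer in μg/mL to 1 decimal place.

f = (1/2)^(τ/t½) = (1/2)^(77/21) ≈ 0.0787.
C₀ = D/Vd = 1878/70 ≈ 26.829 μg/mL.
Before the 3rd dose, 2 doses have been given. Superposition: Cmin = C₀·(f + f²).
≈ 26.829 × (0.0787 + 0.0062) ≈ 26.829 × 0.0849 ≈ 2.278 μg/mL.

2.3 μg/mL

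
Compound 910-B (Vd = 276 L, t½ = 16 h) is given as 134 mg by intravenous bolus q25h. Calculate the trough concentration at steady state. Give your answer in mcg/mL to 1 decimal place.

0.2 mcg/mL

τ/t½ = 25/16 ≈ 1.5625, so fraction remaining f = (1/2)^(25/16) ≈ 0.3386.
Accumulation ratio R = 1/(1 − f) ≈ 1/0.6614 ≈ 1.5119.
Single-dose peak C₀ = D/Vd = 134/276 ≈ 0.486 mcg/mL.
Steady-state peak Cmax,ss = C₀·R ≈ 0.486 × 1.5119 ≈ 0.735 mcg/mL.
Steady-state trough Cmin,ss = Cmax,ss·f ≈ 0.735 × 0.3386 ≈ 0.249 mcg/mL.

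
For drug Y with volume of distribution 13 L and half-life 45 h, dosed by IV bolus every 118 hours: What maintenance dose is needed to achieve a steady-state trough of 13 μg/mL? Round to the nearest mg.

τ/t½ = 118/45 ≈ 2.6222, so f = (1/2)^(118/45) ≈ 0.162417.
Cmin,ss = (D/Vd)·f/(1−f), so D = Cmin,ss·Vd·(1−f)/f.
D = 13 × 13 × (1−f)/f ≈ 13 × 13 × 5.15699 ≈ 871.53 mg.

872 mg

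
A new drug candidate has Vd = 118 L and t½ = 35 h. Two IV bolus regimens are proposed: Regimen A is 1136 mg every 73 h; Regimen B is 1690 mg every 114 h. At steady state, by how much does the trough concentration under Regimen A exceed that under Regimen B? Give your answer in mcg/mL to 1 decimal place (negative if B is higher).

Regimen A: f = (1/2)^(73/35) ≈ 0.2356; Cmin,ss = (1136/118)·f/(1−f) ≈ 2.967 mcg/mL.
Regimen B: f = (1/2)^(114/35) ≈ 0.1046; Cmin,ss = (1690/118)·f/(1−f) ≈ 1.673 mcg/mL.
Difference ≈ 2.967 − 1.673 ≈ 1.294 mcg/mL.

1.3 mcg/mL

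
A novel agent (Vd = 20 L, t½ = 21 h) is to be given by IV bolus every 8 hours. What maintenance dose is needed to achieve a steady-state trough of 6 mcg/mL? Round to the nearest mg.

36 mg

τ/t½ = 8/21 ≈ 0.38095, so f = (1/2)^(8/21) ≈ 0.767930.
Cmin,ss = (D/Vd)·f/(1−f), so D = Cmin,ss·Vd·(1−f)/f.
D = 6 × 20 × (1−f)/f ≈ 6 × 20 × 0.30220 ≈ 36.26 mg.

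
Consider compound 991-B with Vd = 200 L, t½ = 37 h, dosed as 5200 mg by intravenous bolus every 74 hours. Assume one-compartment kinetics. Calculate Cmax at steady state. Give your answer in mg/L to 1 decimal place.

34.7 mg/L

The dosing interval is 2 half-lives, so f = 2^(−2) = 0.25.
Accumulation ratio R = 1/(1 − f) = 1/0.75 = 4/3.
Single-dose peak C₀ = D/Vd = 5200/200 = 26 mg/L.
Steady-state peak Cmax,ss = C₀·R = 26 × 4/3 ≈ 34.667 mg/L.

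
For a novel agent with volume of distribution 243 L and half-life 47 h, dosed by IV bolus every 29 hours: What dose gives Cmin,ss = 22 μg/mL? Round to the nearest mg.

τ/t½ = 29/47 ≈ 0.61702, so f = (1/2)^(29/47) ≈ 0.652016.
Cmin,ss = (D/Vd)·f/(1−f), so D = Cmin,ss·Vd·(1−f)/f.
D = 22 × 243 × (1−f)/f ≈ 22 × 243 × 0.53370 ≈ 2853.16 mg.

2853 mg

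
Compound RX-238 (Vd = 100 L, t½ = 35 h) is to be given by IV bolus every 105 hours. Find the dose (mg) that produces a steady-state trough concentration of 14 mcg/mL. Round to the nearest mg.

9800 mg

τ/t½ = 105/35 ≈ 3, so f = (1/2)^(105/35) ≈ 0.125000.
Cmin,ss = (D/Vd)·f/(1−f), so D = Cmin,ss·Vd·(1−f)/f.
D = 14 × 100 × (1−f)/f ≈ 14 × 100 × 7.00000 ≈ 9800.00 mg.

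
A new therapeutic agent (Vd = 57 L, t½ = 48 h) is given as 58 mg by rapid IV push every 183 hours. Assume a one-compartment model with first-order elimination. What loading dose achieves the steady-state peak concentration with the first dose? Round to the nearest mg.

f = (1/2)^(183/48) ≈ 0.071174; accumulation ratio R = 1/(1−f) ≈ 1.07663.
Loading dose to hit Cmax,ss on first dose: D_load = D_maint·R ≈ 58 × 1.07663 ≈ 62.44 mg.

62 mg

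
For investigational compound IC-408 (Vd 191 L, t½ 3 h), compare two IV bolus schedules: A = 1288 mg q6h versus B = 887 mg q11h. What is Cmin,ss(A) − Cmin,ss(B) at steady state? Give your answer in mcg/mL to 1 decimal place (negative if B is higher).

Regimen A: f = (1/2)^(6/3) ≈ 0.2500; Cmin,ss = (1288/191)·f/(1−f) ≈ 2.248 mcg/mL.
Regimen B: f = (1/2)^(11/3) ≈ 0.0787; Cmin,ss = (887/191)·f/(1−f) ≈ 0.397 mcg/mL.
Difference ≈ 2.248 − 0.397 ≈ 1.851 mcg/mL.

1.9 mcg/mL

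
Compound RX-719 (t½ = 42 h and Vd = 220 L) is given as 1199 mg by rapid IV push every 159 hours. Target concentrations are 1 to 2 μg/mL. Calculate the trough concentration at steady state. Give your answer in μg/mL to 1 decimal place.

Over one 159-h interval, 159/42 ≈ 3.7857 half-lives elapse, leaving f ≈ 0.0725 of each dose.
At steady state, accumulation factor R = 1/(1 − e^(−kτ)) ≈ 1.0782.
Single-dose peak C₀ = D/Vd = 1199/220 ≈ 5.450 μg/mL.
Steady-state peak Cmax,ss = C₀·R ≈ 5.450 × 1.0782 ≈ 5.876 μg/mL.
Steady-state trough Cmin,ss = Cmax,ss·f ≈ 5.876 × 0.0725 ≈ 0.426 μg/mL.
Trough 0.4 μg/mL vs MEC 1 μg/mL: subtherapeutic.

0.4 μg/mL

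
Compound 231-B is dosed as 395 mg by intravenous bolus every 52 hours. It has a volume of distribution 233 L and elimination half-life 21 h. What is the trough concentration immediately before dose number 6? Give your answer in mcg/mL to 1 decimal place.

f = (1/2)^(τ/t½) = (1/2)^(52/21) ≈ 0.1797.
C₀ = D/Vd = 395/233 ≈ 1.695 mcg/mL.
Before the 6th dose, 5 doses have been given. Superposition: Cmin = C₀·(f + f² + … + f^5).
≈ 1.695 × (0.1797 + 0.0323 + 0.0058 + 0.0010 + 0.0002) ≈ 1.695 × 0.2190 ≈ 0.371 mcg/mL.

0.4 mcg/mL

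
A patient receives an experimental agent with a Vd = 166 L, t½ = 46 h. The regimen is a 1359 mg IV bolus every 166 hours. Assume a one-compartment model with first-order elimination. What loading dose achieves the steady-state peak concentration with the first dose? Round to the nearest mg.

f = (1/2)^(166/46) ≈ 0.081974; accumulation ratio R = 1/(1−f) ≈ 1.08929.
Loading dose to hit Cmax,ss on first dose: D_load = D_maint·R ≈ 1359 × 1.08929 ≈ 1480.35 mg.

1480 mg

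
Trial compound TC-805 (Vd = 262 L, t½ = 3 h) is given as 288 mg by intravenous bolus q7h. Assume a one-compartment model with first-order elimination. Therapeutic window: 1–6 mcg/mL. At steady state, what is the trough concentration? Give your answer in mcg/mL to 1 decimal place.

k = ln2/t½ = ln2/3 ≈ 0.231049 h⁻¹; fraction remaining f = e^(−kτ) = e^(−0.231049×7) ≈ 0.1984.
Each bolus raises the concentration by D/Vd = 288/262 ≈ 1.099 mcg/mL.
Steady-state trough Cmin,ss = C₀·f/(1−f) ≈ 1.099 × 0.1984/0.8016 ≈ 0.272 mcg/mL.
Trough 0.3 mcg/mL vs MEC 1 mcg/mL: subtherapeutic.

0.3 mcg/mL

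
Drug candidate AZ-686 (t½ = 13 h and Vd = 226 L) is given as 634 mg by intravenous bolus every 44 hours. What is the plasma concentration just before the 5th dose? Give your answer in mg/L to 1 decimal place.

f = (1/2)^(τ/t½) = (1/2)^(44/13) ≈ 0.0957.
C₀ = D/Vd = 634/226 ≈ 2.805 mg/L.
Before the 5th dose, 4 doses have been given. Superposition: Cmin = C₀·(f + f² + … + f^4).
≈ 2.805 × (0.0957 + 0.0092 + 0.0009 + 0.0001) ≈ 2.805 × 0.1059 ≈ 0.297 mg/L.

0.3 mg/L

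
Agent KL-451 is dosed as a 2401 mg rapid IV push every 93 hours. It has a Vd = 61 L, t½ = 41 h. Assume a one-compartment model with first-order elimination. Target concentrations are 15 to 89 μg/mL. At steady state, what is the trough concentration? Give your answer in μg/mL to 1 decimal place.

Over one 93-h interval, 93/41 ≈ 2.2683 half-lives elapse, leaving f ≈ 0.2076 of each dose.
Accumulation ratio R = 1/(1 − f) ≈ 1/0.7924 ≈ 1.2620.
Single-dose peak C₀ = D/Vd = 2401/61 ≈ 39.361 μg/mL.
Steady-state peak Cmax,ss = C₀·R ≈ 39.361 × 1.2620 ≈ 49.674 μg/mL.
One interval later, Cmin,ss = Cmax,ss·e^(−kτ) ≈ 49.674 × 0.2076 ≈ 10.312 μg/mL.
Trough 10.3 μg/mL vs MEC 15 μg/mL: subtherapeutic.

10.3 μg/mL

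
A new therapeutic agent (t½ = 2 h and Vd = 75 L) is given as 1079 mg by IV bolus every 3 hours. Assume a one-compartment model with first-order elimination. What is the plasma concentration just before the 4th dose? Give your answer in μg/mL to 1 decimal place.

7.5 μg/mL

f = (1/2)^(τ/t½) = (1/2)^(3/2) ≈ 0.3536.
C₀ = D/Vd = 1079/75 ≈ 14.387 μg/mL.
Before the 4th dose, 3 doses have been given. Superposition: Cmin = C₀·(f + f² + … + f^3).
≈ 14.387 × (0.3536 + 0.1250 + 0.0442) ≈ 14.387 × 0.5228 ≈ 7.522 μg/mL.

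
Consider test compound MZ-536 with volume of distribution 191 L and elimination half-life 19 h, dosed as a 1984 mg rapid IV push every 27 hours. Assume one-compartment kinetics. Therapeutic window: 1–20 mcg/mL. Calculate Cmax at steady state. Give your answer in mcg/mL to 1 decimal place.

k = ln2/t½ = ln2/19 ≈ 0.036481 h⁻¹; fraction remaining f = e^(−kτ) = e^(−0.036481×27) ≈ 0.3734.
Accumulation ratio R = 1/(1 − f) ≈ 1/0.6266 ≈ 1.5959.
Each bolus raises the concentration by D/Vd = 1984/191 ≈ 10.387 mcg/mL.
Steady-state peak Cmax,ss = C₀·R ≈ 10.387 × 1.5959 ≈ 16.577 mcg/mL.
Peak 16.6 mcg/mL vs MTC 20 mcg/mL: below toxic threshold.

16.6 mcg/mL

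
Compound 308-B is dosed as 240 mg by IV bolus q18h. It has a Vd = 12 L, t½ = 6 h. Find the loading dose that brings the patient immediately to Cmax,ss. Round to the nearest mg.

f = (1/2)^(18/6) ≈ 0.125000; accumulation ratio R = 1/(1−f) ≈ 1.14286.
Loading dose to hit Cmax,ss on first dose: D_load = D_maint·R ≈ 240 × 1.14286 ≈ 274.29 mg.

274 mg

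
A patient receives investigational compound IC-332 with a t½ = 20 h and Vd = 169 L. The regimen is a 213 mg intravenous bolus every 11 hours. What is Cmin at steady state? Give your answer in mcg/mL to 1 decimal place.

τ/t½ = 11/20 ≈ 0.55, so fraction remaining f = (1/2)^(11/20) ≈ 0.6830.
At steady state, accumulation factor R = 1/(1 − e^(−kτ)) ≈ 3.1546.
Single-dose peak C₀ = D/Vd = 213/169 ≈ 1.260 mcg/mL.
Cmax,ss = C₀/(1 − f) ≈ 1.260/0.3170 ≈ 3.975 mcg/mL.
One interval later, Cmin,ss = Cmax,ss·e^(−kτ) ≈ 3.975 × 0.6830 ≈ 2.715 mcg/mL.

2.7 mcg/mL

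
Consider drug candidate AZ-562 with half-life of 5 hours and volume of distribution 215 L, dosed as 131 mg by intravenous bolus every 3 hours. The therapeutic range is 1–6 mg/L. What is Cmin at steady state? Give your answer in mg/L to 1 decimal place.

1.2 mg/L

τ/t½ = 3/5 ≈ 0.6, so fraction remaining f = (1/2)^(3/5) ≈ 0.6598.
Accumulation ratio R = 1/(1 − f) ≈ 1/0.3402 ≈ 2.9394.
Each bolus raises the concentration by D/Vd = 131/215 ≈ 0.609 mg/L.
Cmax,ss = C₀/(1 − f) ≈ 0.609/0.3402 ≈ 1.790 mg/L.
Steady-state trough Cmin,ss = Cmax,ss·f ≈ 1.790 × 0.6598 ≈ 1.181 mg/L.
Trough 1.2 mg/L vs MEC 1 mg/L: adequate.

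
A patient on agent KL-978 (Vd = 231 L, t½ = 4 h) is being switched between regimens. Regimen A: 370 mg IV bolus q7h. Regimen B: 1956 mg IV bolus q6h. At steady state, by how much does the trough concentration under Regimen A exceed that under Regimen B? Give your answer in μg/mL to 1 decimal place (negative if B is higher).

-4.0 μg/mL

Regimen A: f = (1/2)^(7/4) ≈ 0.2973; Cmin,ss = (370/231)·f/(1−f) ≈ 0.678 μg/mL.
Regimen B: f = (1/2)^(6/4) ≈ 0.3536; Cmin,ss = (1956/231)·f/(1−f) ≈ 4.632 μg/mL.
Difference ≈ 0.678 − 4.632 ≈ -3.954 μg/mL.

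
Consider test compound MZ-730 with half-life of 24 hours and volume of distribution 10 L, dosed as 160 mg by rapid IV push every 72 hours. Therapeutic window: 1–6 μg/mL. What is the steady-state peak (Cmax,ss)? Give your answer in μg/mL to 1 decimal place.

The dosing interval is 3 half-lives, so f = 2^(−3) = 0.125.
Accumulation ratio R = 1/(1 − f) = 1/0.875 = 8/7.
Single-dose peak C₀ = D/Vd = 160/10 = 16 μg/mL.
Steady-state peak Cmax,ss = C₀·R = 16 × 8/7 ≈ 18.286 μg/mL.
Peak 18.3 μg/mL vs MTC 6 μg/mL: exceeds toxic threshold.

18.3 μg/mL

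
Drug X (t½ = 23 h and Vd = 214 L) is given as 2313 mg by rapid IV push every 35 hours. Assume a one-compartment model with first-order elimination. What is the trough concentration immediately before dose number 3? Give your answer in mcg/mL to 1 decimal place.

5.1 mcg/mL

f = (1/2)^(τ/t½) = (1/2)^(35/23) ≈ 0.3483.
C₀ = D/Vd = 2313/214 ≈ 10.808 mcg/mL.
Before the 3rd dose, 2 doses have been given. Superposition: Cmin = C₀·(f + f²).
≈ 10.808 × (0.3483 + 0.1213) ≈ 10.808 × 0.4696 ≈ 5.075 mcg/mL.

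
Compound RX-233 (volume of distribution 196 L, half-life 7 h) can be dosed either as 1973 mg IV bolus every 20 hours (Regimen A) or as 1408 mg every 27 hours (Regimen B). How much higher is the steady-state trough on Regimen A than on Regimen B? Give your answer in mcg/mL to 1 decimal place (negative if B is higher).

Regimen A: f = (1/2)^(20/7) ≈ 0.1380; Cmin,ss = (1973/196)·f/(1−f) ≈ 1.612 mcg/mL.
Regimen B: f = (1/2)^(27/7) ≈ 0.0690; Cmin,ss = (1408/196)·f/(1−f) ≈ 0.532 mcg/mL.
Difference ≈ 1.612 − 0.532 ≈ 1.080 mcg/mL.

1.1 mcg/mL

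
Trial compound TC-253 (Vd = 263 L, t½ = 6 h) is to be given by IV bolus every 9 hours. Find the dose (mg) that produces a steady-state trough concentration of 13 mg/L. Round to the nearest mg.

τ/t½ = 9/6 ≈ 1.5, so f = (1/2)^(9/6) ≈ 0.353553.
Cmin,ss = (D/Vd)·f/(1−f), so D = Cmin,ss·Vd·(1−f)/f.
D = 13 × 263 × (1−f)/f ≈ 13 × 263 × 1.82843 ≈ 6251.40 mg.

6251 mg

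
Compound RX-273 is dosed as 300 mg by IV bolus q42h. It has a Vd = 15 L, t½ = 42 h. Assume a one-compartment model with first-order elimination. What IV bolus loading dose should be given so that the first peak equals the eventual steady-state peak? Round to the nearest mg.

600 mg

f = (1/2)^(42/42) ≈ 0.500000; accumulation ratio R = 1/(1−f) ≈ 2.00000.
Loading dose to hit Cmax,ss on first dose: D_load = D_maint·R ≈ 300 × 2.00000 ≈ 600.00 mg.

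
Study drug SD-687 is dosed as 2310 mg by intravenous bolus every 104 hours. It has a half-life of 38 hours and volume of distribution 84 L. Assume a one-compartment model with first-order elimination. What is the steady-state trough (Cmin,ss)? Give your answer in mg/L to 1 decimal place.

4.9 mg/L

τ/t½ = 104/38 ≈ 2.7368, so fraction remaining f = (1/2)^(104/38) ≈ 0.1500.
Single-dose peak C₀ = D/Vd = 2310/84 ≈ 27.500 mg/L.
Steady-state trough Cmin,ss = C₀·f/(1−f) ≈ 27.500 × 0.1500/0.8500 ≈ 4.853 mg/L.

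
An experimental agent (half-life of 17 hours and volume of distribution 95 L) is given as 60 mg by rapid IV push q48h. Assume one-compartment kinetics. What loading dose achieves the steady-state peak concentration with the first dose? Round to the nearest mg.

f = (1/2)^(48/17) ≈ 0.141264; accumulation ratio R = 1/(1−f) ≈ 1.16450.
Loading dose to hit Cmax,ss on first dose: D_load = D_maint·R ≈ 60 × 1.16450 ≈ 69.87 mg.

70 mg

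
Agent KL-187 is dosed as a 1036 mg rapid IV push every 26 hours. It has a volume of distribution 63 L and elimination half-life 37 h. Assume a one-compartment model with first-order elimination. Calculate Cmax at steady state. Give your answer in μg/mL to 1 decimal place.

42.6 μg/mL

Over one 26-h interval, 26/37 ≈ 0.7027 half-lives elapse, leaving f ≈ 0.6144 of each dose.
Accumulation ratio R = 1/(1 − f) ≈ 1/0.3856 ≈ 2.5934.
Each bolus raises the concentration by D/Vd = 1036/63 ≈ 16.444 μg/mL.
Steady-state peak Cmax,ss = C₀·R ≈ 16.444 × 2.5934 ≈ 42.646 μg/mL.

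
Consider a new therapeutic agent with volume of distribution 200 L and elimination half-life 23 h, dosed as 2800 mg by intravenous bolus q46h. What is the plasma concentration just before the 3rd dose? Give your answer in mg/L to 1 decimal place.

f = (1/2)^(τ/t½) = (1/2)^(46/23) ≈ 0.2500.
C₀ = D/Vd = 2800/200 ≈ 14.000 mg/L.
Before the 3rd dose, 2 doses have been given. Superposition: Cmin = C₀·(f + f²).
≈ 14.000 × (0.2500 + 0.0625) ≈ 14.000 × 0.3125 ≈ 4.375 mg/L.

4.4 mg/L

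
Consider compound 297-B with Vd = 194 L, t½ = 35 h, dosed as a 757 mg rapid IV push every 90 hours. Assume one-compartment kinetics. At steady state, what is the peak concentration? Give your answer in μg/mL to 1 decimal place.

τ/t½ = 90/35 ≈ 2.5714, so fraction remaining f = (1/2)^(90/35) ≈ 0.1682.
Accumulation ratio R = 1/(1 − f) ≈ 1/0.8318 ≈ 1.2022.
Each bolus raises the concentration by D/Vd = 757/194 ≈ 3.902 μg/mL.
Steady-state peak Cmax,ss = C₀·R ≈ 3.902 × 1.2022 ≈ 4.691 μg/mL.

4.7 μg/mL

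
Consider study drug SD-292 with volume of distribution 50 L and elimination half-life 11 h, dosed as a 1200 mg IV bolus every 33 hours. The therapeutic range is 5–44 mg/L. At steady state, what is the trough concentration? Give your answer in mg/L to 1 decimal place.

τ = 33 h = 3 half-lives, so f = (1/2)^3 = 0.125.
At steady state, R = 1/(1 − 0.125) = 8/7.
Single-dose peak C₀ = D/Vd = 1200/50 = 24 mg/L.
Steady-state peak Cmax,ss = C₀·R = 24 × 8/7 ≈ 27.429 mg/L.
Steady-state trough Cmin,ss = Cmax,ss·f ≈ 27.429 × 0.125 ≈ 3.429 mg/L.
Trough 3.4 mg/L vs MEC 5 mg/L: subtherapeutic.

3.4 mg/L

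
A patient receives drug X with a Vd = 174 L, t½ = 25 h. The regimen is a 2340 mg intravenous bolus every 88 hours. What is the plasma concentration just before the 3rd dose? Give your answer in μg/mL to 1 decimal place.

1.3 μg/mL

f = (1/2)^(τ/t½) = (1/2)^(88/25) ≈ 0.0872.
C₀ = D/Vd = 2340/174 ≈ 13.448 μg/mL.
Before the 3rd dose, 2 doses have been given. Superposition: Cmin = C₀·(f + f²).
≈ 13.448 × (0.0872 + 0.0076) ≈ 13.448 × 0.0948 ≈ 1.275 μg/mL.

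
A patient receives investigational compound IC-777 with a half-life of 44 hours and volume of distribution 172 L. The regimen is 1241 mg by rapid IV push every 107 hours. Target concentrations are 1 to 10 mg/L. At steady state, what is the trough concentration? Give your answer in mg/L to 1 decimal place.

k = ln2/t½ = ln2/44 ≈ 0.015753 h⁻¹; fraction remaining f = e^(−kτ) = e^(−0.015753×107) ≈ 0.1853.
Accumulation ratio R = 1/(1 − f) ≈ 1/0.8147 ≈ 1.2274.
Each bolus raises the concentration by D/Vd = 1241/172 ≈ 7.215 mg/L.
Steady-state peak Cmax,ss = C₀·R ≈ 7.215 × 1.2274 ≈ 8.856 mg/L.
Steady-state trough Cmin,ss = Cmax,ss·f ≈ 8.856 × 0.1853 ≈ 1.641 mg/L.
Trough 1.6 mg/L vs MEC 1 mg/L: adequate.

1.6 mg/L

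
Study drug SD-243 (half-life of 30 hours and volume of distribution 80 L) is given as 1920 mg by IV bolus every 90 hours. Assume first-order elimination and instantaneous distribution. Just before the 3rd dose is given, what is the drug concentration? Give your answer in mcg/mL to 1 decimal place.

f = (1/2)^(τ/t½) = (1/2)^(90/30) ≈ 0.1250.
C₀ = D/Vd = 1920/80 ≈ 24.000 mcg/mL.
Before the 3rd dose, 2 doses have been given. Superposition: Cmin = C₀·(f + f²).
≈ 24.000 × (0.1250 + 0.0156) ≈ 24.000 × 0.1406 ≈ 3.374 mcg/mL.

3.4 mcg/mL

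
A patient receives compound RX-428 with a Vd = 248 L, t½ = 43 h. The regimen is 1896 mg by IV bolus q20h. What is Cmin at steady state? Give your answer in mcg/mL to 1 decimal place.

20.1 mcg/mL

τ/t½ = 20/43 ≈ 0.46512, so fraction remaining f = (1/2)^(20/43) ≈ 0.7244.
At steady state, accumulation factor R = 1/(1 − e^(−kτ)) ≈ 3.6284.
Each bolus raises the concentration by D/Vd = 1896/248 ≈ 7.645 mcg/mL.
Cmax,ss = C₀/(1 − f) ≈ 7.645/0.2756 ≈ 27.739 mcg/mL.
Steady-state trough Cmin,ss = Cmax,ss·f ≈ 27.739 × 0.7244 ≈ 20.094 mcg/mL.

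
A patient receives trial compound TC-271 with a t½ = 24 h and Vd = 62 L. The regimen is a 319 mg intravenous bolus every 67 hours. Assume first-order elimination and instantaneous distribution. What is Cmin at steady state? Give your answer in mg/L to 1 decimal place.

0.9 mg/L

Over one 67-h interval, 67/24 ≈ 2.7917 half-lives elapse, leaving f ≈ 0.1444 of each dose.
At steady state, accumulation factor R = 1/(1 − e^(−kτ)) ≈ 1.1688.
Single-dose peak C₀ = D/Vd = 319/62 ≈ 5.145 mg/L.
Cmax,ss = C₀/(1 − f) ≈ 5.145/0.8556 ≈ 6.013 mg/L.
Steady-state trough Cmin,ss = Cmax,ss·f ≈ 6.013 × 0.1444 ≈ 0.868 mg/L.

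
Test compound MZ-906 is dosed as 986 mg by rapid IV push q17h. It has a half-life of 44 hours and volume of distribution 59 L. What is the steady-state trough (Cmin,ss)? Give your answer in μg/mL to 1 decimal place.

54.4 μg/mL

Over one 17-h interval, 17/44 ≈ 0.38636 half-lives elapse, leaving f ≈ 0.7651 of each dose.
Each bolus raises the concentration by D/Vd = 986/59 ≈ 16.712 μg/mL.
Steady-state trough Cmin,ss = C₀·f/(1−f) ≈ 16.712 × 0.7651/0.2349 ≈ 54.433 μg/mL.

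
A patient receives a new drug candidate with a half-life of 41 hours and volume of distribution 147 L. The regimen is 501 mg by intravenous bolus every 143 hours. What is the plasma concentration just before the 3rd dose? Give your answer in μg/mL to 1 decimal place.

f = (1/2)^(τ/t½) = (1/2)^(143/41) ≈ 0.0891.
C₀ = D/Vd = 501/147 ≈ 3.408 μg/mL.
Before the 3rd dose, 2 doses have been given. Superposition: Cmin = C₀·(f + f²).
≈ 3.408 × (0.0891 + 0.0079) ≈ 3.408 × 0.0970 ≈ 0.331 μg/mL.

0.3 μg/mL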